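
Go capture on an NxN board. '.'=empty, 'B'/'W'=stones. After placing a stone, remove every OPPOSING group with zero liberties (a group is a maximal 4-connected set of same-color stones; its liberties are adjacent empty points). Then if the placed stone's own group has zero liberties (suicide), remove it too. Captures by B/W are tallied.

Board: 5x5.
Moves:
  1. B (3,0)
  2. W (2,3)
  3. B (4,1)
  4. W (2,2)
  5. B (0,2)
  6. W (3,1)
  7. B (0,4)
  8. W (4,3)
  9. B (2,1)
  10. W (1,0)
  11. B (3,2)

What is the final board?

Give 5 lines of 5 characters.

Answer: ..B.B
W....
.BWW.
B.B..
.B.W.

Derivation:
Move 1: B@(3,0) -> caps B=0 W=0
Move 2: W@(2,3) -> caps B=0 W=0
Move 3: B@(4,1) -> caps B=0 W=0
Move 4: W@(2,2) -> caps B=0 W=0
Move 5: B@(0,2) -> caps B=0 W=0
Move 6: W@(3,1) -> caps B=0 W=0
Move 7: B@(0,4) -> caps B=0 W=0
Move 8: W@(4,3) -> caps B=0 W=0
Move 9: B@(2,1) -> caps B=0 W=0
Move 10: W@(1,0) -> caps B=0 W=0
Move 11: B@(3,2) -> caps B=1 W=0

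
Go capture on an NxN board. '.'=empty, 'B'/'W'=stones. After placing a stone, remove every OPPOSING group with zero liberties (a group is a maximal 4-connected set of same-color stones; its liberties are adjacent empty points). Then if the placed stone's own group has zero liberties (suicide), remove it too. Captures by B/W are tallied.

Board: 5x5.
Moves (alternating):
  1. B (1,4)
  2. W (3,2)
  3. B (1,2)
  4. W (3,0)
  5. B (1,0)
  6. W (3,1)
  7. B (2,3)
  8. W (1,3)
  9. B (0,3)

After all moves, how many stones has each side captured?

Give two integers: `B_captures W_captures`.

Move 1: B@(1,4) -> caps B=0 W=0
Move 2: W@(3,2) -> caps B=0 W=0
Move 3: B@(1,2) -> caps B=0 W=0
Move 4: W@(3,0) -> caps B=0 W=0
Move 5: B@(1,0) -> caps B=0 W=0
Move 6: W@(3,1) -> caps B=0 W=0
Move 7: B@(2,3) -> caps B=0 W=0
Move 8: W@(1,3) -> caps B=0 W=0
Move 9: B@(0,3) -> caps B=1 W=0

Answer: 1 0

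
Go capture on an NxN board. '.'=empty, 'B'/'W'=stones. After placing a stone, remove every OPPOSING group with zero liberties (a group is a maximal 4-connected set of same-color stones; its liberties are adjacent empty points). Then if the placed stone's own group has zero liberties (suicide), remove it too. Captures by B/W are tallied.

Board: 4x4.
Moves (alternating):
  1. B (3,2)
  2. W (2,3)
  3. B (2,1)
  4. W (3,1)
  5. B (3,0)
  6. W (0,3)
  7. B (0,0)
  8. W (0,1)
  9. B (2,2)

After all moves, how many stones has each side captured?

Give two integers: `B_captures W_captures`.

Move 1: B@(3,2) -> caps B=0 W=0
Move 2: W@(2,3) -> caps B=0 W=0
Move 3: B@(2,1) -> caps B=0 W=0
Move 4: W@(3,1) -> caps B=0 W=0
Move 5: B@(3,0) -> caps B=1 W=0
Move 6: W@(0,3) -> caps B=1 W=0
Move 7: B@(0,0) -> caps B=1 W=0
Move 8: W@(0,1) -> caps B=1 W=0
Move 9: B@(2,2) -> caps B=1 W=0

Answer: 1 0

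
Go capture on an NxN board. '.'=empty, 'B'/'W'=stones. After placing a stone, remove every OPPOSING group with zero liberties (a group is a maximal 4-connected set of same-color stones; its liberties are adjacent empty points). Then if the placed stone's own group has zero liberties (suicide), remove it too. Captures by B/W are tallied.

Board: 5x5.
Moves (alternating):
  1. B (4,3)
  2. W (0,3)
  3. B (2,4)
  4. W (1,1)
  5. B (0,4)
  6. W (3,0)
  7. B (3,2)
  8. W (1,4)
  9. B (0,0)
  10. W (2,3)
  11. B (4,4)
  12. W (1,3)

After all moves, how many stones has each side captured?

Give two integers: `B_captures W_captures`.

Answer: 0 1

Derivation:
Move 1: B@(4,3) -> caps B=0 W=0
Move 2: W@(0,3) -> caps B=0 W=0
Move 3: B@(2,4) -> caps B=0 W=0
Move 4: W@(1,1) -> caps B=0 W=0
Move 5: B@(0,4) -> caps B=0 W=0
Move 6: W@(3,0) -> caps B=0 W=0
Move 7: B@(3,2) -> caps B=0 W=0
Move 8: W@(1,4) -> caps B=0 W=1
Move 9: B@(0,0) -> caps B=0 W=1
Move 10: W@(2,3) -> caps B=0 W=1
Move 11: B@(4,4) -> caps B=0 W=1
Move 12: W@(1,3) -> caps B=0 W=1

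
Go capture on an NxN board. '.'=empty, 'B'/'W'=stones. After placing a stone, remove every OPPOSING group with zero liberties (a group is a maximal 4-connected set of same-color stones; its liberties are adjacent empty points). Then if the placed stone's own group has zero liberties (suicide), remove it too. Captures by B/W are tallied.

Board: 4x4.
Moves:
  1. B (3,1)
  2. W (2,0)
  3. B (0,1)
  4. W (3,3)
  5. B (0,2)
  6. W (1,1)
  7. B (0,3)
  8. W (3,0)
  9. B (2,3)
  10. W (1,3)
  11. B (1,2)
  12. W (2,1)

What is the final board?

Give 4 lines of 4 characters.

Answer: .BBB
.WB.
WW.B
WB.W

Derivation:
Move 1: B@(3,1) -> caps B=0 W=0
Move 2: W@(2,0) -> caps B=0 W=0
Move 3: B@(0,1) -> caps B=0 W=0
Move 4: W@(3,3) -> caps B=0 W=0
Move 5: B@(0,2) -> caps B=0 W=0
Move 6: W@(1,1) -> caps B=0 W=0
Move 7: B@(0,3) -> caps B=0 W=0
Move 8: W@(3,0) -> caps B=0 W=0
Move 9: B@(2,3) -> caps B=0 W=0
Move 10: W@(1,3) -> caps B=0 W=0
Move 11: B@(1,2) -> caps B=1 W=0
Move 12: W@(2,1) -> caps B=1 W=0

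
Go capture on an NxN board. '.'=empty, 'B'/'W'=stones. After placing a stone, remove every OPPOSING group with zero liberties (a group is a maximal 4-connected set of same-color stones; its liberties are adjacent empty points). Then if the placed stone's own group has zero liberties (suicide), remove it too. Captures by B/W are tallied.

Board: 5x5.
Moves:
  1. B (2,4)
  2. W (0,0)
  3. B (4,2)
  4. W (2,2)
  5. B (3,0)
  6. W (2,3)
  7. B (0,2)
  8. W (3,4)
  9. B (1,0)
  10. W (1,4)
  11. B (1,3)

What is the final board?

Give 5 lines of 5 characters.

Answer: W.B..
B..BW
..WW.
B...W
..B..

Derivation:
Move 1: B@(2,4) -> caps B=0 W=0
Move 2: W@(0,0) -> caps B=0 W=0
Move 3: B@(4,2) -> caps B=0 W=0
Move 4: W@(2,2) -> caps B=0 W=0
Move 5: B@(3,0) -> caps B=0 W=0
Move 6: W@(2,3) -> caps B=0 W=0
Move 7: B@(0,2) -> caps B=0 W=0
Move 8: W@(3,4) -> caps B=0 W=0
Move 9: B@(1,0) -> caps B=0 W=0
Move 10: W@(1,4) -> caps B=0 W=1
Move 11: B@(1,3) -> caps B=0 W=1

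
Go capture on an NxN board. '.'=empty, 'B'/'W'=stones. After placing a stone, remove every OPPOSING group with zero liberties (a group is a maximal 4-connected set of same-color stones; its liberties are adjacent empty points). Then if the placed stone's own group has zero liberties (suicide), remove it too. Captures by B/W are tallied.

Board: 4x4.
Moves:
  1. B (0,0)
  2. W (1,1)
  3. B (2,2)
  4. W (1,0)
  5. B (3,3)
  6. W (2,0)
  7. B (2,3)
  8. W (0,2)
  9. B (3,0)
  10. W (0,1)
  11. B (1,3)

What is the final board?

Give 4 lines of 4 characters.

Answer: .WW.
WW.B
W.BB
B..B

Derivation:
Move 1: B@(0,0) -> caps B=0 W=0
Move 2: W@(1,1) -> caps B=0 W=0
Move 3: B@(2,2) -> caps B=0 W=0
Move 4: W@(1,0) -> caps B=0 W=0
Move 5: B@(3,3) -> caps B=0 W=0
Move 6: W@(2,0) -> caps B=0 W=0
Move 7: B@(2,3) -> caps B=0 W=0
Move 8: W@(0,2) -> caps B=0 W=0
Move 9: B@(3,0) -> caps B=0 W=0
Move 10: W@(0,1) -> caps B=0 W=1
Move 11: B@(1,3) -> caps B=0 W=1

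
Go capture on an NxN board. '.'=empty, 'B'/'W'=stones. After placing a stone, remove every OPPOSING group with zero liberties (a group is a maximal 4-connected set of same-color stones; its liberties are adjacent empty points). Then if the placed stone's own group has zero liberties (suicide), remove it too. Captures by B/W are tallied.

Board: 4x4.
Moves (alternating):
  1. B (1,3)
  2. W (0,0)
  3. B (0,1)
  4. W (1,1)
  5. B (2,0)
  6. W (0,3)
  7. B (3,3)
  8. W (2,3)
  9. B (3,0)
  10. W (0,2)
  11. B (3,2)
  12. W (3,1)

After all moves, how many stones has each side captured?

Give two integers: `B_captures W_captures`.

Answer: 0 1

Derivation:
Move 1: B@(1,3) -> caps B=0 W=0
Move 2: W@(0,0) -> caps B=0 W=0
Move 3: B@(0,1) -> caps B=0 W=0
Move 4: W@(1,1) -> caps B=0 W=0
Move 5: B@(2,0) -> caps B=0 W=0
Move 6: W@(0,3) -> caps B=0 W=0
Move 7: B@(3,3) -> caps B=0 W=0
Move 8: W@(2,3) -> caps B=0 W=0
Move 9: B@(3,0) -> caps B=0 W=0
Move 10: W@(0,2) -> caps B=0 W=1
Move 11: B@(3,2) -> caps B=0 W=1
Move 12: W@(3,1) -> caps B=0 W=1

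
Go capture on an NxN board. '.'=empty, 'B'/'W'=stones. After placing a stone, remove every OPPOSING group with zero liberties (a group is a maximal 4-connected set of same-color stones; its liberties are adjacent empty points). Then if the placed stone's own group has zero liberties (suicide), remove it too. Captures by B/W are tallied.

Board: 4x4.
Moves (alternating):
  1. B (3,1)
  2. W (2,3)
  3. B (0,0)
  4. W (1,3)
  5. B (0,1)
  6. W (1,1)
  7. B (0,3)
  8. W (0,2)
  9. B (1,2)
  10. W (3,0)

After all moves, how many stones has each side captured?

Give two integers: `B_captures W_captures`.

Answer: 0 1

Derivation:
Move 1: B@(3,1) -> caps B=0 W=0
Move 2: W@(2,3) -> caps B=0 W=0
Move 3: B@(0,0) -> caps B=0 W=0
Move 4: W@(1,3) -> caps B=0 W=0
Move 5: B@(0,1) -> caps B=0 W=0
Move 6: W@(1,1) -> caps B=0 W=0
Move 7: B@(0,3) -> caps B=0 W=0
Move 8: W@(0,2) -> caps B=0 W=1
Move 9: B@(1,2) -> caps B=0 W=1
Move 10: W@(3,0) -> caps B=0 W=1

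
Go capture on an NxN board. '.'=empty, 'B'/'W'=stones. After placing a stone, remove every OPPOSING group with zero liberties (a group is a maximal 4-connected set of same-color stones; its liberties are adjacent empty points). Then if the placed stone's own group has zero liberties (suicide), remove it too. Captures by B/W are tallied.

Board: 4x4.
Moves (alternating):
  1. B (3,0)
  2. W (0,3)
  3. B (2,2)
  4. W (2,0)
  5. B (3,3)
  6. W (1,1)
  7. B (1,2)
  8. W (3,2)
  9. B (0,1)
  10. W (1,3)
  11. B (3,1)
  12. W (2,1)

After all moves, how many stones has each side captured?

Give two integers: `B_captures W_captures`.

Move 1: B@(3,0) -> caps B=0 W=0
Move 2: W@(0,3) -> caps B=0 W=0
Move 3: B@(2,2) -> caps B=0 W=0
Move 4: W@(2,0) -> caps B=0 W=0
Move 5: B@(3,3) -> caps B=0 W=0
Move 6: W@(1,1) -> caps B=0 W=0
Move 7: B@(1,2) -> caps B=0 W=0
Move 8: W@(3,2) -> caps B=0 W=0
Move 9: B@(0,1) -> caps B=0 W=0
Move 10: W@(1,3) -> caps B=0 W=0
Move 11: B@(3,1) -> caps B=1 W=0
Move 12: W@(2,1) -> caps B=1 W=0

Answer: 1 0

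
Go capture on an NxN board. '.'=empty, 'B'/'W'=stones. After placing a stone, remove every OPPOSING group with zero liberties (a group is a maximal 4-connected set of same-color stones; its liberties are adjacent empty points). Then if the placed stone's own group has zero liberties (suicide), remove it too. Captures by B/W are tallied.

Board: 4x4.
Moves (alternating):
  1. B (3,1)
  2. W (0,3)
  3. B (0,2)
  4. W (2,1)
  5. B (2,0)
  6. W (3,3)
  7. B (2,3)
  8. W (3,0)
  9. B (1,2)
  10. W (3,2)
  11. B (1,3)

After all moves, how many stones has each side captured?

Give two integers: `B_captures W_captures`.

Answer: 1 0

Derivation:
Move 1: B@(3,1) -> caps B=0 W=0
Move 2: W@(0,3) -> caps B=0 W=0
Move 3: B@(0,2) -> caps B=0 W=0
Move 4: W@(2,1) -> caps B=0 W=0
Move 5: B@(2,0) -> caps B=0 W=0
Move 6: W@(3,3) -> caps B=0 W=0
Move 7: B@(2,3) -> caps B=0 W=0
Move 8: W@(3,0) -> caps B=0 W=0
Move 9: B@(1,2) -> caps B=0 W=0
Move 10: W@(3,2) -> caps B=0 W=0
Move 11: B@(1,3) -> caps B=1 W=0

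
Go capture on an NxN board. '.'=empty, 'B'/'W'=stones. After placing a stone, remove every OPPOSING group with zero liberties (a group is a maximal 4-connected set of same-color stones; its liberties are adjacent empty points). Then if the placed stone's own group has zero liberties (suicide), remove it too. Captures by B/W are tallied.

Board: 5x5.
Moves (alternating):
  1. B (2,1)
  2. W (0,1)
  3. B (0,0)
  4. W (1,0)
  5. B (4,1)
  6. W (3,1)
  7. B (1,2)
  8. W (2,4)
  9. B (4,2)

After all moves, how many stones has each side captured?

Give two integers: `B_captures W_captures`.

Answer: 0 1

Derivation:
Move 1: B@(2,1) -> caps B=0 W=0
Move 2: W@(0,1) -> caps B=0 W=0
Move 3: B@(0,0) -> caps B=0 W=0
Move 4: W@(1,0) -> caps B=0 W=1
Move 5: B@(4,1) -> caps B=0 W=1
Move 6: W@(3,1) -> caps B=0 W=1
Move 7: B@(1,2) -> caps B=0 W=1
Move 8: W@(2,4) -> caps B=0 W=1
Move 9: B@(4,2) -> caps B=0 W=1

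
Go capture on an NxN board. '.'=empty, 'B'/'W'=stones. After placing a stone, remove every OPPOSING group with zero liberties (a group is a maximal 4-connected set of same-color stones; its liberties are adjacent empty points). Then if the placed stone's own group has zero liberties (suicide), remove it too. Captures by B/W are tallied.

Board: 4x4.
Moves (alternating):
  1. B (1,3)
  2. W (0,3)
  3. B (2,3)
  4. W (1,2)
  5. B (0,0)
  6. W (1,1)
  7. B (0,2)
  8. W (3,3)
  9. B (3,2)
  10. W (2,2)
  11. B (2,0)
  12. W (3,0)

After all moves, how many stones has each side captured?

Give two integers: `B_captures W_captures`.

Answer: 2 0

Derivation:
Move 1: B@(1,3) -> caps B=0 W=0
Move 2: W@(0,3) -> caps B=0 W=0
Move 3: B@(2,3) -> caps B=0 W=0
Move 4: W@(1,2) -> caps B=0 W=0
Move 5: B@(0,0) -> caps B=0 W=0
Move 6: W@(1,1) -> caps B=0 W=0
Move 7: B@(0,2) -> caps B=1 W=0
Move 8: W@(3,3) -> caps B=1 W=0
Move 9: B@(3,2) -> caps B=2 W=0
Move 10: W@(2,2) -> caps B=2 W=0
Move 11: B@(2,0) -> caps B=2 W=0
Move 12: W@(3,0) -> caps B=2 W=0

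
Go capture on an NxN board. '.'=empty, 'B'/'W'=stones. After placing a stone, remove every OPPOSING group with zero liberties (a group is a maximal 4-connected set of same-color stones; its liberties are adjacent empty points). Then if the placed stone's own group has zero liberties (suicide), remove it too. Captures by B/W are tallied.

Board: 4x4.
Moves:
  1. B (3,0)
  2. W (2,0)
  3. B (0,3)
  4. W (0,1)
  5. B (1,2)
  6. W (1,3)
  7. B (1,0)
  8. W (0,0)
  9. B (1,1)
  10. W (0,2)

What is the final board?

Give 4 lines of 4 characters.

Move 1: B@(3,0) -> caps B=0 W=0
Move 2: W@(2,0) -> caps B=0 W=0
Move 3: B@(0,3) -> caps B=0 W=0
Move 4: W@(0,1) -> caps B=0 W=0
Move 5: B@(1,2) -> caps B=0 W=0
Move 6: W@(1,3) -> caps B=0 W=0
Move 7: B@(1,0) -> caps B=0 W=0
Move 8: W@(0,0) -> caps B=0 W=0
Move 9: B@(1,1) -> caps B=0 W=0
Move 10: W@(0,2) -> caps B=0 W=1

Answer: WWW.
BBBW
W...
B...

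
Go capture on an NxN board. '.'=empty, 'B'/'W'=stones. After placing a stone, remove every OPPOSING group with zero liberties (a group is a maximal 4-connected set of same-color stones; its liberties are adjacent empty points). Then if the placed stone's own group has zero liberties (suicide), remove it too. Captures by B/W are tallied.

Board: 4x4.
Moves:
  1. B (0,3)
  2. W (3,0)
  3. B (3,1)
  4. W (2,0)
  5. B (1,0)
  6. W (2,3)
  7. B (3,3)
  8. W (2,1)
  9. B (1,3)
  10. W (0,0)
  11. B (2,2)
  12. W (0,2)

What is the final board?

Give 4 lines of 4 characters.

Move 1: B@(0,3) -> caps B=0 W=0
Move 2: W@(3,0) -> caps B=0 W=0
Move 3: B@(3,1) -> caps B=0 W=0
Move 4: W@(2,0) -> caps B=0 W=0
Move 5: B@(1,0) -> caps B=0 W=0
Move 6: W@(2,3) -> caps B=0 W=0
Move 7: B@(3,3) -> caps B=0 W=0
Move 8: W@(2,1) -> caps B=0 W=0
Move 9: B@(1,3) -> caps B=0 W=0
Move 10: W@(0,0) -> caps B=0 W=0
Move 11: B@(2,2) -> caps B=1 W=0
Move 12: W@(0,2) -> caps B=1 W=0

Answer: W.WB
B..B
WWB.
WB.B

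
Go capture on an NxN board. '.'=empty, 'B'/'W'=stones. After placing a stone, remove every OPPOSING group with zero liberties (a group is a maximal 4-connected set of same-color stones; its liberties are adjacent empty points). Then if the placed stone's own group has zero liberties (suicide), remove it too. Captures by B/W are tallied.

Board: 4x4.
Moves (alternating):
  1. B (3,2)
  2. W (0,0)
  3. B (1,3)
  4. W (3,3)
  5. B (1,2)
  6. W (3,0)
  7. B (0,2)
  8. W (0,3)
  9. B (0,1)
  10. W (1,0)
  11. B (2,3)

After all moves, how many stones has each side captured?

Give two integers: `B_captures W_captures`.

Answer: 1 0

Derivation:
Move 1: B@(3,2) -> caps B=0 W=0
Move 2: W@(0,0) -> caps B=0 W=0
Move 3: B@(1,3) -> caps B=0 W=0
Move 4: W@(3,3) -> caps B=0 W=0
Move 5: B@(1,2) -> caps B=0 W=0
Move 6: W@(3,0) -> caps B=0 W=0
Move 7: B@(0,2) -> caps B=0 W=0
Move 8: W@(0,3) -> caps B=0 W=0
Move 9: B@(0,1) -> caps B=0 W=0
Move 10: W@(1,0) -> caps B=0 W=0
Move 11: B@(2,3) -> caps B=1 W=0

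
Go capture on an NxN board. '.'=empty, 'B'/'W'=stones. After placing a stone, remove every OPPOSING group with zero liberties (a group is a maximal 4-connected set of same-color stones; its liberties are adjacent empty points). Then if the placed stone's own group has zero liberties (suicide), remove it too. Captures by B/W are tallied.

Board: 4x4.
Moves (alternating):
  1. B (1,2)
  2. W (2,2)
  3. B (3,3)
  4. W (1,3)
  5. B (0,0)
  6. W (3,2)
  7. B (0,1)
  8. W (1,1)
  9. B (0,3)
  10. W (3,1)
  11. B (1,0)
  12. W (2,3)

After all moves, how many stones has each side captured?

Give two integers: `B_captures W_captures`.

Answer: 0 1

Derivation:
Move 1: B@(1,2) -> caps B=0 W=0
Move 2: W@(2,2) -> caps B=0 W=0
Move 3: B@(3,3) -> caps B=0 W=0
Move 4: W@(1,3) -> caps B=0 W=0
Move 5: B@(0,0) -> caps B=0 W=0
Move 6: W@(3,2) -> caps B=0 W=0
Move 7: B@(0,1) -> caps B=0 W=0
Move 8: W@(1,1) -> caps B=0 W=0
Move 9: B@(0,3) -> caps B=0 W=0
Move 10: W@(3,1) -> caps B=0 W=0
Move 11: B@(1,0) -> caps B=0 W=0
Move 12: W@(2,3) -> caps B=0 W=1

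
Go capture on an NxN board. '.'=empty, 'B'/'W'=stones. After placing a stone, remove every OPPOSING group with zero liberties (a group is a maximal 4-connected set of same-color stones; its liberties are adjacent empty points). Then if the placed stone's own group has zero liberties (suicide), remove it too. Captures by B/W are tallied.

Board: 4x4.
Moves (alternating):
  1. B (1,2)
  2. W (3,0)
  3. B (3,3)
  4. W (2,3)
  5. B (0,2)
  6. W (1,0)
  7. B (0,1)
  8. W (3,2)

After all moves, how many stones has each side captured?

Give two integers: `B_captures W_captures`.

Answer: 0 1

Derivation:
Move 1: B@(1,2) -> caps B=0 W=0
Move 2: W@(3,0) -> caps B=0 W=0
Move 3: B@(3,3) -> caps B=0 W=0
Move 4: W@(2,3) -> caps B=0 W=0
Move 5: B@(0,2) -> caps B=0 W=0
Move 6: W@(1,0) -> caps B=0 W=0
Move 7: B@(0,1) -> caps B=0 W=0
Move 8: W@(3,2) -> caps B=0 W=1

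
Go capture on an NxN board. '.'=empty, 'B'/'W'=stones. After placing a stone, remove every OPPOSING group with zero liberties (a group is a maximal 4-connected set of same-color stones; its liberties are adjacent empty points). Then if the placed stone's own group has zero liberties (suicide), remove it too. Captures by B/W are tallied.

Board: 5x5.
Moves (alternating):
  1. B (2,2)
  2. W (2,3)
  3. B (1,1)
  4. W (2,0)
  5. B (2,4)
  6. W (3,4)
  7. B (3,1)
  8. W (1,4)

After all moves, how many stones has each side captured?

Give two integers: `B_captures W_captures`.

Answer: 0 1

Derivation:
Move 1: B@(2,2) -> caps B=0 W=0
Move 2: W@(2,3) -> caps B=0 W=0
Move 3: B@(1,1) -> caps B=0 W=0
Move 4: W@(2,0) -> caps B=0 W=0
Move 5: B@(2,4) -> caps B=0 W=0
Move 6: W@(3,4) -> caps B=0 W=0
Move 7: B@(3,1) -> caps B=0 W=0
Move 8: W@(1,4) -> caps B=0 W=1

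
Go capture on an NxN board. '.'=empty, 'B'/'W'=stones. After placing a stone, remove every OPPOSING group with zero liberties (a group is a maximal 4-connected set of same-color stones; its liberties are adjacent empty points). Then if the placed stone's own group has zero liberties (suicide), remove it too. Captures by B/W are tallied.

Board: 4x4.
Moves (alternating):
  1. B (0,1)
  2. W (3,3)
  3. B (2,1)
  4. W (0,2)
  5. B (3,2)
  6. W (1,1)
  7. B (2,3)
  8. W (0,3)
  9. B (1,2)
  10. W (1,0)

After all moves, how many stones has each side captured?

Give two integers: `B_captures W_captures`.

Answer: 1 0

Derivation:
Move 1: B@(0,1) -> caps B=0 W=0
Move 2: W@(3,3) -> caps B=0 W=0
Move 3: B@(2,1) -> caps B=0 W=0
Move 4: W@(0,2) -> caps B=0 W=0
Move 5: B@(3,2) -> caps B=0 W=0
Move 6: W@(1,1) -> caps B=0 W=0
Move 7: B@(2,3) -> caps B=1 W=0
Move 8: W@(0,3) -> caps B=1 W=0
Move 9: B@(1,2) -> caps B=1 W=0
Move 10: W@(1,0) -> caps B=1 W=0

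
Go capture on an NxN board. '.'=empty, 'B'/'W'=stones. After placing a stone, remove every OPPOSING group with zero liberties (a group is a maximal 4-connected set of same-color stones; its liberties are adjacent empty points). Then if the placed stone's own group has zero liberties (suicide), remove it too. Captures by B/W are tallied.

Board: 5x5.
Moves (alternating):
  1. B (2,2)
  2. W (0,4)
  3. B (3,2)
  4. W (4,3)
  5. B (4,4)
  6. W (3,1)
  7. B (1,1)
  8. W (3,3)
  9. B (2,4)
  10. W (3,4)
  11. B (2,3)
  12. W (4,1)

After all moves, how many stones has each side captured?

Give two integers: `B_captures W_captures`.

Move 1: B@(2,2) -> caps B=0 W=0
Move 2: W@(0,4) -> caps B=0 W=0
Move 3: B@(3,2) -> caps B=0 W=0
Move 4: W@(4,3) -> caps B=0 W=0
Move 5: B@(4,4) -> caps B=0 W=0
Move 6: W@(3,1) -> caps B=0 W=0
Move 7: B@(1,1) -> caps B=0 W=0
Move 8: W@(3,3) -> caps B=0 W=0
Move 9: B@(2,4) -> caps B=0 W=0
Move 10: W@(3,4) -> caps B=0 W=1
Move 11: B@(2,3) -> caps B=0 W=1
Move 12: W@(4,1) -> caps B=0 W=1

Answer: 0 1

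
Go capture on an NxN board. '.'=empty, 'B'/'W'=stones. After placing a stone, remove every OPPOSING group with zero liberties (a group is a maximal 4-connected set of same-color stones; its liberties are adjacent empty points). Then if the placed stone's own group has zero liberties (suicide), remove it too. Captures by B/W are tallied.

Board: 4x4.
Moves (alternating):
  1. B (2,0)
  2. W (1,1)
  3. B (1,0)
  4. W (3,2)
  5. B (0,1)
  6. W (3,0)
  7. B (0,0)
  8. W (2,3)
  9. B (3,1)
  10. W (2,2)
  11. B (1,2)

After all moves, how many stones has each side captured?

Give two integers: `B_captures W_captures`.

Move 1: B@(2,0) -> caps B=0 W=0
Move 2: W@(1,1) -> caps B=0 W=0
Move 3: B@(1,0) -> caps B=0 W=0
Move 4: W@(3,2) -> caps B=0 W=0
Move 5: B@(0,1) -> caps B=0 W=0
Move 6: W@(3,0) -> caps B=0 W=0
Move 7: B@(0,0) -> caps B=0 W=0
Move 8: W@(2,3) -> caps B=0 W=0
Move 9: B@(3,1) -> caps B=1 W=0
Move 10: W@(2,2) -> caps B=1 W=0
Move 11: B@(1,2) -> caps B=1 W=0

Answer: 1 0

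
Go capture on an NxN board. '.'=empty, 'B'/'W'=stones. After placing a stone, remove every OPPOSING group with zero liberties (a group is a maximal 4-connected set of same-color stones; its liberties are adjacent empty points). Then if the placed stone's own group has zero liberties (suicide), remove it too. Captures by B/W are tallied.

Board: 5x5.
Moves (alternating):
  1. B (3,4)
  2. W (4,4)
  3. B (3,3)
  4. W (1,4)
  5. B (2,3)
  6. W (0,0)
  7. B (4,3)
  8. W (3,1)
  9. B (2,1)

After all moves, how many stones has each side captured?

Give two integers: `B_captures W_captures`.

Move 1: B@(3,4) -> caps B=0 W=0
Move 2: W@(4,4) -> caps B=0 W=0
Move 3: B@(3,3) -> caps B=0 W=0
Move 4: W@(1,4) -> caps B=0 W=0
Move 5: B@(2,3) -> caps B=0 W=0
Move 6: W@(0,0) -> caps B=0 W=0
Move 7: B@(4,3) -> caps B=1 W=0
Move 8: W@(3,1) -> caps B=1 W=0
Move 9: B@(2,1) -> caps B=1 W=0

Answer: 1 0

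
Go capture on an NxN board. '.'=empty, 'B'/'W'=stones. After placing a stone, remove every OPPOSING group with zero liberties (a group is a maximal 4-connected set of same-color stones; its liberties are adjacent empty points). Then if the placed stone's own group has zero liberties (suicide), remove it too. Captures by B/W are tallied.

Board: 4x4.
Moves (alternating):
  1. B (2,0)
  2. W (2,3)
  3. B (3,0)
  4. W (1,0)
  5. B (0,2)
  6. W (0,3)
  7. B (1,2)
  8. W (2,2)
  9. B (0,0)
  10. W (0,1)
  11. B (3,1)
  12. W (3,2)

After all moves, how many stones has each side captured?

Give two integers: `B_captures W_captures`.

Answer: 0 1

Derivation:
Move 1: B@(2,0) -> caps B=0 W=0
Move 2: W@(2,3) -> caps B=0 W=0
Move 3: B@(3,0) -> caps B=0 W=0
Move 4: W@(1,0) -> caps B=0 W=0
Move 5: B@(0,2) -> caps B=0 W=0
Move 6: W@(0,3) -> caps B=0 W=0
Move 7: B@(1,2) -> caps B=0 W=0
Move 8: W@(2,2) -> caps B=0 W=0
Move 9: B@(0,0) -> caps B=0 W=0
Move 10: W@(0,1) -> caps B=0 W=1
Move 11: B@(3,1) -> caps B=0 W=1
Move 12: W@(3,2) -> caps B=0 W=1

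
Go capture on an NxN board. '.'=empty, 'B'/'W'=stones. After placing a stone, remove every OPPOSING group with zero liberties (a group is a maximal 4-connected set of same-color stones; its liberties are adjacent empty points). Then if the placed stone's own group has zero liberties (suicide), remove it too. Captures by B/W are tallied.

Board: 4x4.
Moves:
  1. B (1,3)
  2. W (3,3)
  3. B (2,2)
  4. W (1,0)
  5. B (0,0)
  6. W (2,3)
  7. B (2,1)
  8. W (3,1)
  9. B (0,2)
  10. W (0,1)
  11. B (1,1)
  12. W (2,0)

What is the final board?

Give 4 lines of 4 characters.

Answer: .WB.
WB.B
WBBW
.W.W

Derivation:
Move 1: B@(1,3) -> caps B=0 W=0
Move 2: W@(3,3) -> caps B=0 W=0
Move 3: B@(2,2) -> caps B=0 W=0
Move 4: W@(1,0) -> caps B=0 W=0
Move 5: B@(0,0) -> caps B=0 W=0
Move 6: W@(2,3) -> caps B=0 W=0
Move 7: B@(2,1) -> caps B=0 W=0
Move 8: W@(3,1) -> caps B=0 W=0
Move 9: B@(0,2) -> caps B=0 W=0
Move 10: W@(0,1) -> caps B=0 W=1
Move 11: B@(1,1) -> caps B=0 W=1
Move 12: W@(2,0) -> caps B=0 W=1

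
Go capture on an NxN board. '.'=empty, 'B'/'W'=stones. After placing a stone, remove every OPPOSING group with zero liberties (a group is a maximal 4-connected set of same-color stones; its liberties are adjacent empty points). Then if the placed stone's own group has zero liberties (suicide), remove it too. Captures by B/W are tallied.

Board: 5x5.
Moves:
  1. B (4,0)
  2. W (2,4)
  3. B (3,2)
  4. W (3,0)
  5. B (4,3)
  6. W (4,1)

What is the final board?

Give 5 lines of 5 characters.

Move 1: B@(4,0) -> caps B=0 W=0
Move 2: W@(2,4) -> caps B=0 W=0
Move 3: B@(3,2) -> caps B=0 W=0
Move 4: W@(3,0) -> caps B=0 W=0
Move 5: B@(4,3) -> caps B=0 W=0
Move 6: W@(4,1) -> caps B=0 W=1

Answer: .....
.....
....W
W.B..
.W.B.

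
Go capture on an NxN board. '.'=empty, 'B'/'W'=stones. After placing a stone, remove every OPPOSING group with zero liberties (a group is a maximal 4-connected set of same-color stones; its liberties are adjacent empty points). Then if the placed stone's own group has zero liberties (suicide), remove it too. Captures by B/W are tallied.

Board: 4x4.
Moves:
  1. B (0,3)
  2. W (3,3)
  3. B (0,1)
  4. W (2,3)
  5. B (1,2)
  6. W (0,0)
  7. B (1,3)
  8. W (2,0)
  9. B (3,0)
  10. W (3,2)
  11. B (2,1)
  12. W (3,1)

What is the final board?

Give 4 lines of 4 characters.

Move 1: B@(0,3) -> caps B=0 W=0
Move 2: W@(3,3) -> caps B=0 W=0
Move 3: B@(0,1) -> caps B=0 W=0
Move 4: W@(2,3) -> caps B=0 W=0
Move 5: B@(1,2) -> caps B=0 W=0
Move 6: W@(0,0) -> caps B=0 W=0
Move 7: B@(1,3) -> caps B=0 W=0
Move 8: W@(2,0) -> caps B=0 W=0
Move 9: B@(3,0) -> caps B=0 W=0
Move 10: W@(3,2) -> caps B=0 W=0
Move 11: B@(2,1) -> caps B=0 W=0
Move 12: W@(3,1) -> caps B=0 W=1

Answer: WB.B
..BB
WB.W
.WWW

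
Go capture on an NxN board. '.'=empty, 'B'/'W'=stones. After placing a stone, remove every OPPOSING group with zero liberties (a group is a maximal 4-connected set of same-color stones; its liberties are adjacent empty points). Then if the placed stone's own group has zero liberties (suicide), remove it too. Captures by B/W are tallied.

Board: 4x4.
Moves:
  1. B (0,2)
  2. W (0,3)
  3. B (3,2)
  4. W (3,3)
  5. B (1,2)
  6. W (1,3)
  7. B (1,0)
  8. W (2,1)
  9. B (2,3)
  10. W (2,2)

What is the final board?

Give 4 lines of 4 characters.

Move 1: B@(0,2) -> caps B=0 W=0
Move 2: W@(0,3) -> caps B=0 W=0
Move 3: B@(3,2) -> caps B=0 W=0
Move 4: W@(3,3) -> caps B=0 W=0
Move 5: B@(1,2) -> caps B=0 W=0
Move 6: W@(1,3) -> caps B=0 W=0
Move 7: B@(1,0) -> caps B=0 W=0
Move 8: W@(2,1) -> caps B=0 W=0
Move 9: B@(2,3) -> caps B=3 W=0
Move 10: W@(2,2) -> caps B=3 W=0

Answer: ..B.
B.B.
.WWB
..B.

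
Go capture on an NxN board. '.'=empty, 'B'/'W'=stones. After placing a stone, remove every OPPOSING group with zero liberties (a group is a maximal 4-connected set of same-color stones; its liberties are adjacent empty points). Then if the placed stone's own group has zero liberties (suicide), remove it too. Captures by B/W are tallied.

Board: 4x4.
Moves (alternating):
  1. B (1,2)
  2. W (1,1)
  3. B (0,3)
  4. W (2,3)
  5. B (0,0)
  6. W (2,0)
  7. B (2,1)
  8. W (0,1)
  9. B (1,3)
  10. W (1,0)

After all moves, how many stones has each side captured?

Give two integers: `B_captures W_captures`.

Move 1: B@(1,2) -> caps B=0 W=0
Move 2: W@(1,1) -> caps B=0 W=0
Move 3: B@(0,3) -> caps B=0 W=0
Move 4: W@(2,3) -> caps B=0 W=0
Move 5: B@(0,0) -> caps B=0 W=0
Move 6: W@(2,0) -> caps B=0 W=0
Move 7: B@(2,1) -> caps B=0 W=0
Move 8: W@(0,1) -> caps B=0 W=0
Move 9: B@(1,3) -> caps B=0 W=0
Move 10: W@(1,0) -> caps B=0 W=1

Answer: 0 1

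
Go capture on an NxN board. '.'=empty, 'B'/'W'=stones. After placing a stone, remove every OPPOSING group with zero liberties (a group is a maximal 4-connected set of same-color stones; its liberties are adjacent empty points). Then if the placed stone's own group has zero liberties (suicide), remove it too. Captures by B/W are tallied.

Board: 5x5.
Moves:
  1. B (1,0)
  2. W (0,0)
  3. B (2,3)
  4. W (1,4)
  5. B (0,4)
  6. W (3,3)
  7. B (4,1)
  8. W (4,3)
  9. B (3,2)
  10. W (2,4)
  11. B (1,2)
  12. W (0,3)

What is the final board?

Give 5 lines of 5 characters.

Move 1: B@(1,0) -> caps B=0 W=0
Move 2: W@(0,0) -> caps B=0 W=0
Move 3: B@(2,3) -> caps B=0 W=0
Move 4: W@(1,4) -> caps B=0 W=0
Move 5: B@(0,4) -> caps B=0 W=0
Move 6: W@(3,3) -> caps B=0 W=0
Move 7: B@(4,1) -> caps B=0 W=0
Move 8: W@(4,3) -> caps B=0 W=0
Move 9: B@(3,2) -> caps B=0 W=0
Move 10: W@(2,4) -> caps B=0 W=0
Move 11: B@(1,2) -> caps B=0 W=0
Move 12: W@(0,3) -> caps B=0 W=1

Answer: W..W.
B.B.W
...BW
..BW.
.B.W.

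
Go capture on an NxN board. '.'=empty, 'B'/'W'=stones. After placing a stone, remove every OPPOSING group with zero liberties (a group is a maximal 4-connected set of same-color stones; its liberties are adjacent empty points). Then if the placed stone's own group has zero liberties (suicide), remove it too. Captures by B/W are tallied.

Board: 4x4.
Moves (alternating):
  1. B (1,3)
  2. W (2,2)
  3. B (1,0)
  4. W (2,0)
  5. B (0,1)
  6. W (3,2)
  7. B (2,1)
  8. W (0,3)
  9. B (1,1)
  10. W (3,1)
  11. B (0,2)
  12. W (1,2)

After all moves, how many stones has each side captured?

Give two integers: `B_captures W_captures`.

Answer: 1 0

Derivation:
Move 1: B@(1,3) -> caps B=0 W=0
Move 2: W@(2,2) -> caps B=0 W=0
Move 3: B@(1,0) -> caps B=0 W=0
Move 4: W@(2,0) -> caps B=0 W=0
Move 5: B@(0,1) -> caps B=0 W=0
Move 6: W@(3,2) -> caps B=0 W=0
Move 7: B@(2,1) -> caps B=0 W=0
Move 8: W@(0,3) -> caps B=0 W=0
Move 9: B@(1,1) -> caps B=0 W=0
Move 10: W@(3,1) -> caps B=0 W=0
Move 11: B@(0,2) -> caps B=1 W=0
Move 12: W@(1,2) -> caps B=1 W=0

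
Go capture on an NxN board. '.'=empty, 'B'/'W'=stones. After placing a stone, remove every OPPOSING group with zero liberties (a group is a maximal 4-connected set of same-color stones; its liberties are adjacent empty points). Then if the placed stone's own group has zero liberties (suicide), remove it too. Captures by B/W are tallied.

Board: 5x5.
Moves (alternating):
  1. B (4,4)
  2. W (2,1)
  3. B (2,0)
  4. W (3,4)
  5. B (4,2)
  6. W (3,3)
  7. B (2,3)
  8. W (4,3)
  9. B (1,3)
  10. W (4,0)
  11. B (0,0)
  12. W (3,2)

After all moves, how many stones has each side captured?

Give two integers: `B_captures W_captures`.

Move 1: B@(4,4) -> caps B=0 W=0
Move 2: W@(2,1) -> caps B=0 W=0
Move 3: B@(2,0) -> caps B=0 W=0
Move 4: W@(3,4) -> caps B=0 W=0
Move 5: B@(4,2) -> caps B=0 W=0
Move 6: W@(3,3) -> caps B=0 W=0
Move 7: B@(2,3) -> caps B=0 W=0
Move 8: W@(4,3) -> caps B=0 W=1
Move 9: B@(1,3) -> caps B=0 W=1
Move 10: W@(4,0) -> caps B=0 W=1
Move 11: B@(0,0) -> caps B=0 W=1
Move 12: W@(3,2) -> caps B=0 W=1

Answer: 0 1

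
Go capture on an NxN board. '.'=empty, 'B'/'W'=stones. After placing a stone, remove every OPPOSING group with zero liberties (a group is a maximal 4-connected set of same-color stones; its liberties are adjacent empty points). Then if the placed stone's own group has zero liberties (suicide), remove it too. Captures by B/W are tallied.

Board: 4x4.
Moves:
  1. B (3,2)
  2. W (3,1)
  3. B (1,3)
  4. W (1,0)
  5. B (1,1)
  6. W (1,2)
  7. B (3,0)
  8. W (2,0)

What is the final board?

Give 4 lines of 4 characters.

Move 1: B@(3,2) -> caps B=0 W=0
Move 2: W@(3,1) -> caps B=0 W=0
Move 3: B@(1,3) -> caps B=0 W=0
Move 4: W@(1,0) -> caps B=0 W=0
Move 5: B@(1,1) -> caps B=0 W=0
Move 6: W@(1,2) -> caps B=0 W=0
Move 7: B@(3,0) -> caps B=0 W=0
Move 8: W@(2,0) -> caps B=0 W=1

Answer: ....
WBWB
W...
.WB.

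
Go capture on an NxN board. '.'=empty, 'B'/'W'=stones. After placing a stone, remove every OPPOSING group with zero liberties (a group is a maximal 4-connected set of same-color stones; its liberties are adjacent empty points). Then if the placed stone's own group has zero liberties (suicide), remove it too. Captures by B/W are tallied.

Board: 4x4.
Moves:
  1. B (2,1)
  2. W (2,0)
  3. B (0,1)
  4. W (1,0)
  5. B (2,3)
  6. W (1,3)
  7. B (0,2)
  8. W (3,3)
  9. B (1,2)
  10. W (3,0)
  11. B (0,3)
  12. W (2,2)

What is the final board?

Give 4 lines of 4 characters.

Answer: .BBB
W.B.
WBWB
W..W

Derivation:
Move 1: B@(2,1) -> caps B=0 W=0
Move 2: W@(2,0) -> caps B=0 W=0
Move 3: B@(0,1) -> caps B=0 W=0
Move 4: W@(1,0) -> caps B=0 W=0
Move 5: B@(2,3) -> caps B=0 W=0
Move 6: W@(1,3) -> caps B=0 W=0
Move 7: B@(0,2) -> caps B=0 W=0
Move 8: W@(3,3) -> caps B=0 W=0
Move 9: B@(1,2) -> caps B=0 W=0
Move 10: W@(3,0) -> caps B=0 W=0
Move 11: B@(0,3) -> caps B=1 W=0
Move 12: W@(2,2) -> caps B=1 W=0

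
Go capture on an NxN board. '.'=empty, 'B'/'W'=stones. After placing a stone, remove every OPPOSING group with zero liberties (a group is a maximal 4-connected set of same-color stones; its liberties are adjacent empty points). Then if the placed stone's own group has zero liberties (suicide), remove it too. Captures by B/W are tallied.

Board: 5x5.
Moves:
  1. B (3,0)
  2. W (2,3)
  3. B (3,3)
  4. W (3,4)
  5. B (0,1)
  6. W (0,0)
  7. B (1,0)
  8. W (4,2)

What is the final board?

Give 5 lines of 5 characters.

Answer: .B...
B....
...W.
B..BW
..W..

Derivation:
Move 1: B@(3,0) -> caps B=0 W=0
Move 2: W@(2,3) -> caps B=0 W=0
Move 3: B@(3,3) -> caps B=0 W=0
Move 4: W@(3,4) -> caps B=0 W=0
Move 5: B@(0,1) -> caps B=0 W=0
Move 6: W@(0,0) -> caps B=0 W=0
Move 7: B@(1,0) -> caps B=1 W=0
Move 8: W@(4,2) -> caps B=1 W=0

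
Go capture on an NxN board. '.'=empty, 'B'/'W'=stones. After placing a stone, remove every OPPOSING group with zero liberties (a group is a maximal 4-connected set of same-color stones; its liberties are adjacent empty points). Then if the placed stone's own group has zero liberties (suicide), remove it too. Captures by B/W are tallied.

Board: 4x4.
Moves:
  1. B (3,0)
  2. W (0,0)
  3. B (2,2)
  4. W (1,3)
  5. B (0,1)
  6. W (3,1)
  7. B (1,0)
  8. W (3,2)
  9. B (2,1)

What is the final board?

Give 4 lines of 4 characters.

Answer: .B..
B..W
.BB.
BWW.

Derivation:
Move 1: B@(3,0) -> caps B=0 W=0
Move 2: W@(0,0) -> caps B=0 W=0
Move 3: B@(2,2) -> caps B=0 W=0
Move 4: W@(1,3) -> caps B=0 W=0
Move 5: B@(0,1) -> caps B=0 W=0
Move 6: W@(3,1) -> caps B=0 W=0
Move 7: B@(1,0) -> caps B=1 W=0
Move 8: W@(3,2) -> caps B=1 W=0
Move 9: B@(2,1) -> caps B=1 W=0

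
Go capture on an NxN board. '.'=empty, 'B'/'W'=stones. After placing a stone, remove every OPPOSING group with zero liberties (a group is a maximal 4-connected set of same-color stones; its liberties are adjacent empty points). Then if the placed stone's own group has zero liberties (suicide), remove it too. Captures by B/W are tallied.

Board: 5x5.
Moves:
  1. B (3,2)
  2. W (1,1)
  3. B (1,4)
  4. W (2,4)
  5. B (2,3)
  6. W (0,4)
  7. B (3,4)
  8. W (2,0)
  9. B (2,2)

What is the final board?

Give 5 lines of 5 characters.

Move 1: B@(3,2) -> caps B=0 W=0
Move 2: W@(1,1) -> caps B=0 W=0
Move 3: B@(1,4) -> caps B=0 W=0
Move 4: W@(2,4) -> caps B=0 W=0
Move 5: B@(2,3) -> caps B=0 W=0
Move 6: W@(0,4) -> caps B=0 W=0
Move 7: B@(3,4) -> caps B=1 W=0
Move 8: W@(2,0) -> caps B=1 W=0
Move 9: B@(2,2) -> caps B=1 W=0

Answer: ....W
.W..B
W.BB.
..B.B
.....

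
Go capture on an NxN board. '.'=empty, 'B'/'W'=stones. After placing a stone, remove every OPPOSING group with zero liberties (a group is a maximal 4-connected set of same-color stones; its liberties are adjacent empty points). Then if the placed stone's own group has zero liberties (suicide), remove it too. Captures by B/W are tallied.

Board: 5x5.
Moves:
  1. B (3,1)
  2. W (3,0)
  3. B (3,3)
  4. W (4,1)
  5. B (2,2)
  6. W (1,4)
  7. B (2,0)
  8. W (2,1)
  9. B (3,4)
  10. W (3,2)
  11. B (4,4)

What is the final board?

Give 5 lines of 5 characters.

Move 1: B@(3,1) -> caps B=0 W=0
Move 2: W@(3,0) -> caps B=0 W=0
Move 3: B@(3,3) -> caps B=0 W=0
Move 4: W@(4,1) -> caps B=0 W=0
Move 5: B@(2,2) -> caps B=0 W=0
Move 6: W@(1,4) -> caps B=0 W=0
Move 7: B@(2,0) -> caps B=0 W=0
Move 8: W@(2,1) -> caps B=0 W=0
Move 9: B@(3,4) -> caps B=0 W=0
Move 10: W@(3,2) -> caps B=0 W=1
Move 11: B@(4,4) -> caps B=0 W=1

Answer: .....
....W
BWB..
W.WBB
.W..B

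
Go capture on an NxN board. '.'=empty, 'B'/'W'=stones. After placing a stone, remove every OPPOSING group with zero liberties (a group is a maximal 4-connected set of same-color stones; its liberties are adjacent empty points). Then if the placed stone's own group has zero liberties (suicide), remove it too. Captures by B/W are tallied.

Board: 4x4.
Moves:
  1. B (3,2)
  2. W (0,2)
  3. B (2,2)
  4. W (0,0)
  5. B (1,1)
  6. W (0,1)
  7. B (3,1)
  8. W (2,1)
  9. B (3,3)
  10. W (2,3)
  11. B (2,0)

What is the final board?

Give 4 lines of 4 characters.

Move 1: B@(3,2) -> caps B=0 W=0
Move 2: W@(0,2) -> caps B=0 W=0
Move 3: B@(2,2) -> caps B=0 W=0
Move 4: W@(0,0) -> caps B=0 W=0
Move 5: B@(1,1) -> caps B=0 W=0
Move 6: W@(0,1) -> caps B=0 W=0
Move 7: B@(3,1) -> caps B=0 W=0
Move 8: W@(2,1) -> caps B=0 W=0
Move 9: B@(3,3) -> caps B=0 W=0
Move 10: W@(2,3) -> caps B=0 W=0
Move 11: B@(2,0) -> caps B=1 W=0

Answer: WWW.
.B..
B.BW
.BBB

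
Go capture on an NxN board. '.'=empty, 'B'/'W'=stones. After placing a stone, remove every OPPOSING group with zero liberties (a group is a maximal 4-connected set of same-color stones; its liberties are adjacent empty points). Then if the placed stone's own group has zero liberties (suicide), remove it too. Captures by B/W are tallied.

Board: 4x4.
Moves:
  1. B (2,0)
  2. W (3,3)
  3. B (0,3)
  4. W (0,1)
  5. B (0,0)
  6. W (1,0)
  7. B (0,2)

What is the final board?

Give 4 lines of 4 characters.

Answer: .WBB
W...
B...
...W

Derivation:
Move 1: B@(2,0) -> caps B=0 W=0
Move 2: W@(3,3) -> caps B=0 W=0
Move 3: B@(0,3) -> caps B=0 W=0
Move 4: W@(0,1) -> caps B=0 W=0
Move 5: B@(0,0) -> caps B=0 W=0
Move 6: W@(1,0) -> caps B=0 W=1
Move 7: B@(0,2) -> caps B=0 W=1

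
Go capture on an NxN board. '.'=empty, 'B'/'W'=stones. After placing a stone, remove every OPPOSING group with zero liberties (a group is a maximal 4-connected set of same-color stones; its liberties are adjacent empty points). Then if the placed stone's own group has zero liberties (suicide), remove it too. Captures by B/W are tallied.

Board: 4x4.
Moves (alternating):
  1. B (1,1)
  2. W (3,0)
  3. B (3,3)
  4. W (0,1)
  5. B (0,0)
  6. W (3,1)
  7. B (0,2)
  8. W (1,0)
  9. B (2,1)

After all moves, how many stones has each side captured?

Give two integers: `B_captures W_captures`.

Answer: 1 0

Derivation:
Move 1: B@(1,1) -> caps B=0 W=0
Move 2: W@(3,0) -> caps B=0 W=0
Move 3: B@(3,3) -> caps B=0 W=0
Move 4: W@(0,1) -> caps B=0 W=0
Move 5: B@(0,0) -> caps B=0 W=0
Move 6: W@(3,1) -> caps B=0 W=0
Move 7: B@(0,2) -> caps B=1 W=0
Move 8: W@(1,0) -> caps B=1 W=0
Move 9: B@(2,1) -> caps B=1 W=0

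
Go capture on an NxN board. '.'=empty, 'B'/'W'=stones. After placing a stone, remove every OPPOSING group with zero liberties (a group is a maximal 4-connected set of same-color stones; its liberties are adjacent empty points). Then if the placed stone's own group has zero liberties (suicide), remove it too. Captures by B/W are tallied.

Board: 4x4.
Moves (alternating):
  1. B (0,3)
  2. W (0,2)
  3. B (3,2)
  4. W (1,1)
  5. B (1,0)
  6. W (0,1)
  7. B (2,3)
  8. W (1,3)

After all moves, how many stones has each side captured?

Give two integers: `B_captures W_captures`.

Answer: 0 1

Derivation:
Move 1: B@(0,3) -> caps B=0 W=0
Move 2: W@(0,2) -> caps B=0 W=0
Move 3: B@(3,2) -> caps B=0 W=0
Move 4: W@(1,1) -> caps B=0 W=0
Move 5: B@(1,0) -> caps B=0 W=0
Move 6: W@(0,1) -> caps B=0 W=0
Move 7: B@(2,3) -> caps B=0 W=0
Move 8: W@(1,3) -> caps B=0 W=1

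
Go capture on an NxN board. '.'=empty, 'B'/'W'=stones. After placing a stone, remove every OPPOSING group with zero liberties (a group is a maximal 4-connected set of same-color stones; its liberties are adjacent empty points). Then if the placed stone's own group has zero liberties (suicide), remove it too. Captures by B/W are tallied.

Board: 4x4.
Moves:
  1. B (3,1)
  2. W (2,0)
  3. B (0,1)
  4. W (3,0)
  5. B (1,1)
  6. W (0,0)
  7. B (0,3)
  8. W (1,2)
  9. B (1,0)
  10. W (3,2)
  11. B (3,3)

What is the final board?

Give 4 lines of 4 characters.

Move 1: B@(3,1) -> caps B=0 W=0
Move 2: W@(2,0) -> caps B=0 W=0
Move 3: B@(0,1) -> caps B=0 W=0
Move 4: W@(3,0) -> caps B=0 W=0
Move 5: B@(1,1) -> caps B=0 W=0
Move 6: W@(0,0) -> caps B=0 W=0
Move 7: B@(0,3) -> caps B=0 W=0
Move 8: W@(1,2) -> caps B=0 W=0
Move 9: B@(1,0) -> caps B=1 W=0
Move 10: W@(3,2) -> caps B=1 W=0
Move 11: B@(3,3) -> caps B=1 W=0

Answer: .B.B
BBW.
W...
WBWB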